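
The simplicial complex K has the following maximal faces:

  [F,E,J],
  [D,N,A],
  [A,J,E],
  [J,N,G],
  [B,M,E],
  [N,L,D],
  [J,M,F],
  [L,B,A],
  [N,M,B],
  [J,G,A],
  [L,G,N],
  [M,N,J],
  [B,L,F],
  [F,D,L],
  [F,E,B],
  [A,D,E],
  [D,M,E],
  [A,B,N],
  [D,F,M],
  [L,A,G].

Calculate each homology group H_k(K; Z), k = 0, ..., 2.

K has 10 vertices, 30 edges, 20 triangles.
rank ∂_0 = 0, rank ∂_1 = 9 ⇒ b_0 = 10 − 0 − 9 = 1; all invariant factors of ∂_1 are 1 so no torsion. So H_0 ≅ Z.
rank ∂_1 = 9, rank ∂_2 = 20 ⇒ b_1 = 30 − 9 − 20 = 1; ∂_2 has invariant factor(s) [2] giving torsion. So H_1 ≅ Z ⊕ Z/2.
rank ∂_2 = 20, rank ∂_3 = 0 ⇒ b_2 = 20 − 20 − 0 = 0. So H_2 ≅ 0.

H_0 = Z,  H_1 = Z ⊕ Z/2,  H_2 = 0.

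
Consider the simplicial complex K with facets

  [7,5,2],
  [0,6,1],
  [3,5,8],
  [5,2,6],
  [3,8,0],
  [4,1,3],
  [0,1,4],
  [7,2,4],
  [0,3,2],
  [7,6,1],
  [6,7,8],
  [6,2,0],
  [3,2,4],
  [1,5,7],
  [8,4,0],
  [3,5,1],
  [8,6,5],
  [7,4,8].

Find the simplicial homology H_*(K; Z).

H_0 ≅ Z,  H_1 ≅ Z ⊕ Z/2,  H_2 = 0.

Take the total order 0 < 1 < 2 < 3 < 4 < 5 < 6 < 7 < 8 on the vertex set. Then K (dimension 2) consists of the simplices:

  0-simplices (9): [0], [1], [2], [3], [4], [5], [6], [7], [8]
  1-simplices (27): (27 of them)
  2-simplices (18): [0,1,4], [0,1,6], [0,2,3], [0,2,6], [0,3,8], [0,4,8], [1,3,4], [1,3,5], [1,5,7], [1,6,7], [2,3,4], [2,4,7], [2,5,6], [2,5,7], [3,5,8], [4,7,8], [5,6,8], [6,7,8]

giving chain groups C_0 ≅ Z^9, C_1 ≅ Z^27, C_2 ≅ Z^18.

The boundary map ∂_1: C_1 → C_0 is given by ∂[p,q] = [q] − [p]. For instance
  ∂[1,6] = [6] − [1].
This gives a 9×27 integer matrix of rank 8; reducing to Smith normal form yields diagonal entries (1,1,1,1,1,1,1,1).

The boundary map ∂_2: C_2 → C_1 acts by ∂[p,q,r] = [q,r] − [p,r] + [p,q]. For instance
  ∂[1,3,4] = [3,4] − [1,4] + [1,3],
  ∂[3,5,8] = [5,8] − [3,8] + [3,5].
As a 27×18 matrix over Z this has rank 18, with invariant factors (1,1,1,1,1,1,1,1,1,1,1,1,1,1,1,1,1,2).

Reading off H_k = ker ∂_k / im ∂_{k+1}:

  H_0: rank C_0 − rank ∂_1 = 9 − 8 = 1, and the invariant factors of ∂_1 are all 1, so H_0 = Z.
  H_1: rank ker ∂_1 − rank ∂_2 = (27 − 8) − 18 = 1, and ∂_2 has invariant factor 2 > 1, so H_1 = Z ⊕ Z/2.
  H_2: rank ker ∂_2 − rank ∂_3 = (18 − 18) − 0 = 0, and there is no ∂_3, so H_2 = 0.

As a check, the Euler characteristic is 9 − 27 + 18 = 0, which agrees with 1 − 1 + 0 = 0.
(K is a triangulation of the Klein bottle.)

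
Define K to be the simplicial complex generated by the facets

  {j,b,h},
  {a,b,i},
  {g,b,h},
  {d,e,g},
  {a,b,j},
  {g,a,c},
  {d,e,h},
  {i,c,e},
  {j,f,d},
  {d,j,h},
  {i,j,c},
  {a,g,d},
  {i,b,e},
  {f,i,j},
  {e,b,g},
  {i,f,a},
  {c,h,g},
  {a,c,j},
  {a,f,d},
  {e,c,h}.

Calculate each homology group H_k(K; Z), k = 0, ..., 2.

H_0 = Z,  H_1 = Z ⊕ Z/2,  H_2 = 0.

Take the total order a < b < c < d < e < f < g < h < i < j on the vertex set. Then K (dimension 2) consists of the simplices:

  0-simplices (10): a, b, c, d, e, f, g, h, i, j
  1-simplices (30): ab, ac, ad, af, ag, ai, aj, be, bg, bh, bi, bj, ce, cg, ch, ci, cj, de, df, dg, dh, dj, eg, eh, ei, fi, fj, gh, hj, ij
  2-simplices (20): abi, abj, acg, acj, adf, adg, afi, beg, bei, bgh, bhj, ceh, cei, cgh, cij, deg, deh, dfj, dhj, fij

giving chain groups C_0 ≅ Z^10, C_1 ≅ Z^30, C_2 ≅ Z^20.

∂_1: C_1 → C_0 is given by ∂[p,q] = [q] − [p]. For instance
  ∂cg = g − c.
The 10×30 boundary matrix has rank 9 and Smith normal form diag(1,1,1,1,1,1,1,1,1).

∂_2: C_2 → C_1 maps a triangle to the signed sum of its edges. For instance
  ∂adg = dg − ag + ad,
  ∂fij = ij − fj + fi.
The 30×20 boundary matrix has rank 20 and Smith normal form diag(1,1,1,1,1,1,1,1,1,1,1,1,1,1,1,1,1,1,1,2).

Now H_k = ker ∂_k / im ∂_{k+1}, so:

  H_0: rank C_0 − rank ∂_1 = 10 − 9 = 1, and the invariant factors of ∂_1 are all 1, so H_0 = Z.
  H_1: rank ker ∂_1 − rank ∂_2 = (30 − 9) − 20 = 1, and ∂_2 has invariant factor 2 > 1, so H_1 = Z ⊕ Z/2.
  H_2: rank ker ∂_2 − rank ∂_3 = (20 − 20) − 0 = 0, and there is no ∂_3, so H_2 = 0.

As a check, the Euler characteristic is 10 − 30 + 20 = 0, which agrees with 1 − 1 + 0 = 0.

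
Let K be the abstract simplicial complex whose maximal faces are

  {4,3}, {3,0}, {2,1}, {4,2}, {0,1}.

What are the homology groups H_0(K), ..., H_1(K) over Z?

H_0 ≅ Z,  H_1 ≅ Z.

We work with the vertex ordering 0 < 1 < 2 < 3 < 4. The simplices of K, each written with vertices in increasing order, are:

  0-simplices (5): [0], [1], [2], [3], [4]
  1-simplices (5): [0,1], [0,3], [1,2], [2,4], [3,4]

giving chain groups C_0 ≅ Z^5, C_1 ≅ Z^5.

The boundary map ∂_1: C_1 → C_0 sends each edge [p,q] (with p < q) to q − p.
The 5×5 boundary matrix has rank 4 and Smith normal form diag(1,1,1,1).

Reading off H_k = ker ∂_k / im ∂_{k+1}:

  H_0: rank C_0 − rank ∂_1 = 5 − 4 = 1, and the invariant factors of ∂_1 are all 1, so H_0 = Z.
  H_1: rank ker ∂_1 − rank ∂_2 = (5 − 4) − 0 = 1, and there is no ∂_2, so H_1 = Z.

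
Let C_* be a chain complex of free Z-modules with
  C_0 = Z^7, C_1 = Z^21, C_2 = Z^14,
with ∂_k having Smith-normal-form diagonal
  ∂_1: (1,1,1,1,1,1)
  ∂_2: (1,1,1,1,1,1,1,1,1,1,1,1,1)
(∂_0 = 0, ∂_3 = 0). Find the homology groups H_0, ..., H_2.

H_0: b_0 = 7 − 0 − 6 = 1; torsion from ∂_1 factors > 1: none. So H_0 ≅ Z.
H_1: b_1 = 21 − 6 − 13 = 2; torsion from ∂_2 factors > 1: none. So H_1 ≅ Z^2.
H_2: b_2 = 14 − 13 − 0 = 1; torsion from ∂_3 factors > 1: none. So H_2 ≅ Z.

H_0 ≅ Z,  H_1 ≅ Z^2,  H_2 ≅ Z.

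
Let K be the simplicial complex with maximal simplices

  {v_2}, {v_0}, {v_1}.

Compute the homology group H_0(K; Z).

H_0 ≅ Z^3.

Take the total order v_0 < v_1 < v_2 on the vertex set. Then K (dimension 0) consists of the simplices:

  0-simplices (3): [v_0], [v_1], [v_2]

Hence C_0 ≅ Z^3.

Now H_k = ker ∂_k / im ∂_{k+1}, so:

  H_0: rank C_0 − rank ∂_1 = 3 − 0 = 3, and there is no ∂_1, so H_0 ≅ Z^3.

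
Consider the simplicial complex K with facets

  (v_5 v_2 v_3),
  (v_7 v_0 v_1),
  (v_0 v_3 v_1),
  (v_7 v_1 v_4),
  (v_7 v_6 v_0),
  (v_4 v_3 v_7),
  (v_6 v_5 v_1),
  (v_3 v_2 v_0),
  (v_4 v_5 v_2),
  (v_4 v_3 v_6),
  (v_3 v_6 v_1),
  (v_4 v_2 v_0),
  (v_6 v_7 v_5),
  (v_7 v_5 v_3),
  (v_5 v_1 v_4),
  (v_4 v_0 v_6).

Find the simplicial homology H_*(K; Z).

H_0 ≅ Z,  H_1 ≅ Z^2,  H_2 ≅ Z.

Fix the vertex order v_0 < v_1 < v_2 < v_3 < v_4 < v_5 < v_6 < v_7 and write every simplex with vertices in increasing order. Then dim K = 2 and the simplices of K are:

  0-simplices (8): [v_0], [v_1], [v_2], [v_3], [v_4], [v_5], [v_6], [v_7]
  1-simplices (24): (24 of them)
  2-simplices (16): (16 of them)

so the chain groups are C_0 ≅ Z^8, C_1 ≅ Z^24, C_2 ≅ Z^16.

∂_1: C_1 → C_0 sends each edge [p,q] (with p < q) to q − p. For instance
  ∂[v_1,v_4] = [v_4] − [v_1].
The resulting 8×24 matrix has rank 7, and its Smith normal form has invariant factors (1,1,1,1,1,1,1).

∂_2: C_2 → C_1 acts by ∂[p,q,r] = [q,r] − [p,r] + [p,q]. For instance
  ∂[v_1,v_5,v_6] = [v_5,v_6] − [v_1,v_6] + [v_1,v_5],
  ∂[v_1,v_4,v_7] = [v_4,v_7] − [v_1,v_7] + [v_1,v_4].
As a 24×16 matrix over Z this has rank 15, with invariant factors (1,1,1,1,1,1,1,1,1,1,1,1,1,1,1).

Now H_k = ker ∂_k / im ∂_{k+1}, so:

  H_0: rank C_0 − rank ∂_1 = 8 − 7 = 1, and the invariant factors of ∂_1 are all 1, so H_0 = Z.
  H_1: rank ker ∂_1 − rank ∂_2 = (24 − 7) − 15 = 2, and the invariant factors of ∂_2 are all 1, so H_1 = Z^2.
  H_2: rank ker ∂_2 − rank ∂_3 = (16 − 15) − 0 = 1, and there is no ∂_3, so H_2 = Z.

As a check, the Euler characteristic is 8 − 24 + 16 = 0, which agrees with 1 − 2 + 1 = 0.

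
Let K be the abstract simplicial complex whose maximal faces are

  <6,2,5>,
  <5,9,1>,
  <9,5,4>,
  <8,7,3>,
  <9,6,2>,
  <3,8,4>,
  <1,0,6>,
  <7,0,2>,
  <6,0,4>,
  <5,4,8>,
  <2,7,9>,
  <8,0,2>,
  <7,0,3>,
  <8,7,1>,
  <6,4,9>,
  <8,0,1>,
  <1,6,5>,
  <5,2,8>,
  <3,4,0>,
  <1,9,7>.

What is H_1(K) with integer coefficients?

H_1 = Z ⊕ Z/2Z.

We work with the vertex ordering 0 < 1 < 2 < 3 < 4 < 5 < 6 < 7 < 8 < 9. The simplices of K, each written with vertices in increasing order, are:

  0-simplices (10): [0], [1], [2], [3], [4], [5], [6], [7], [8], [9]
  1-simplices (30): (30 of them)
  2-simplices (20): (20 of them)

giving chain groups C_0 ≅ Z^10, C_1 ≅ Z^30, C_2 ≅ Z^20.

The boundary map ∂_1: C_1 → C_0 is given by ∂[p,q] = [q] − [p]. For instance
  ∂[2,9] = [9] − [2].
As a 10×30 matrix over Z this has rank 9, with invariant factors (1,1,1,1,1,1,1,1,1).

Boundary ∂_2: C_2 → C_1 sends each 2-simplex [p,q,r] to [q,r] − [p,r] + [p,q]. For instance
  ∂[0,3,7] = [3,7] − [0,7] + [0,3],
  ∂[0,1,6] = [1,6] − [0,6] + [0,1].
The resulting 30×20 matrix has rank 20, and its Smith normal form has invariant factors (1,1,1,1,1,1,1,1,1,1,1,1,1,1,1,1,1,1,1,2).

Computing H_k = (kernel of ∂_k) / (image of ∂_{k+1}):

  H_1: rank ker ∂_1 − rank ∂_2 = (30 − 9) − 20 = 1, and ∂_2 has invariant factor 2 > 1, so H_1 = Z ⊕ Z/2Z.

(K is a triangulation of the Klein bottle.)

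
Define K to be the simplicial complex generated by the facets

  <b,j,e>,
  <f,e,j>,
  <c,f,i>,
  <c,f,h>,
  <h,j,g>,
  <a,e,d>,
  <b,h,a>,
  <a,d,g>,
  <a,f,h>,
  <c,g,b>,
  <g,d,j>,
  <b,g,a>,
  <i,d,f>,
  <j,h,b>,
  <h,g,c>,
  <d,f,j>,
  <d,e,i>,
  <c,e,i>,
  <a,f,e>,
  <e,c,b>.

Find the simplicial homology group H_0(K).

Fix the vertex order a < b < c < d < e < f < g < h < i < j and write every simplex with vertices in increasing order. Then dim K = 2 and the simplices of K are:

  0-simplices (10): a, b, c, d, e, f, g, h, i, j
  1-simplices (30): ab, ad, ae, af, ag, ah, bc, be, bg, bh, bj, ce, cf, cg, ch, ci, de, df, dg, di, dj, ef, ei, ej, fh, fi, fj, gh, gj, hj
  2-simplices (20): abg, abh, ade, adg, aef, afh, bce, bcg, bej, bhj, cei, cfh, cfi, cgh, dei, dfi, dfj, dgj, efj, ghj

Hence C_0 ≅ Z^10, C_1 ≅ Z^30, C_2 ≅ Z^20.

∂_1: C_1 → C_0 sends each edge [p,q] (with p < q) to q − p. For instance
  ∂bg = g − b.
As a 10×30 matrix over Z this has rank 9, with invariant factors (1,1,1,1,1,1,1,1,1).

Boundary ∂_2: C_2 → C_1 maps a triangle to the signed sum of its edges. For instance
  ∂dfj = fj − dj + df,
  ∂abh = bh − ah + ab.
This gives a 30×20 integer matrix of rank 20; reducing to Smith normal form yields diagonal entries (1,1,1,1,1,1,1,1,1,1,1,1,1,1,1,1,1,1,1,2).

Now H_k = ker ∂_k / im ∂_{k+1}, so:

  H_0: rank C_0 − rank ∂_1 = 10 − 9 = 1, and the invariant factors of ∂_1 are all 1, so H_0 = Z.

H_0 = Z.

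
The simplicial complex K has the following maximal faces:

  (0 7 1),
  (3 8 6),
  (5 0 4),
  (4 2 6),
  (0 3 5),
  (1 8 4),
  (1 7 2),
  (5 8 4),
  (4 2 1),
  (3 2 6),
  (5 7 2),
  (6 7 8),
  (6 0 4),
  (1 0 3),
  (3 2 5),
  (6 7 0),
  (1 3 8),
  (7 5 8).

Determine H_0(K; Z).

H_0 ≅ Z.

We work with the vertex ordering 0 < 1 < 2 < 3 < 4 < 5 < 6 < 7 < 8. The simplices of K, each written with vertices in increasing order, are:

  0-simplices (9): [0], [1], [2], [3], [4], [5], [6], [7], [8]
  1-simplices (27): (27 of them)
  2-simplices (18): [0,1,3], [0,1,7], [0,3,5], [0,4,5], [0,4,6], [0,6,7], [1,2,4], [1,2,7], [1,3,8], [1,4,8], [2,3,5], [2,3,6], [2,4,6], [2,5,7], [3,6,8], [4,5,8], [5,7,8], [6,7,8]

giving chain groups C_0 ≅ Z^9, C_1 ≅ Z^27, C_2 ≅ Z^18.

The boundary map ∂_1: C_1 → C_0 is given by ∂[p,q] = [q] − [p].
As a 9×27 matrix over Z this has rank 8, with invariant factors (1,1,1,1,1,1,1,1).

∂_2: C_2 → C_1 sends each 2-simplex [p,q,r] to [q,r] − [p,r] + [p,q]. For instance
  ∂[2,4,6] = [4,6] − [2,6] + [2,4],
  ∂[0,4,6] = [4,6] − [0,6] + [0,4].
As a 27×18 matrix over Z this has rank 17, with invariant factors (1,1,1,1,1,1,1,1,1,1,1,1,1,1,1,1,1).

Reading off H_k = ker ∂_k / im ∂_{k+1}:

  H_0: rank C_0 − rank ∂_1 = 9 − 8 = 1, and the invariant factors of ∂_1 are all 1, so H_0 = Z.

(K is a triangulation of the torus T^2.)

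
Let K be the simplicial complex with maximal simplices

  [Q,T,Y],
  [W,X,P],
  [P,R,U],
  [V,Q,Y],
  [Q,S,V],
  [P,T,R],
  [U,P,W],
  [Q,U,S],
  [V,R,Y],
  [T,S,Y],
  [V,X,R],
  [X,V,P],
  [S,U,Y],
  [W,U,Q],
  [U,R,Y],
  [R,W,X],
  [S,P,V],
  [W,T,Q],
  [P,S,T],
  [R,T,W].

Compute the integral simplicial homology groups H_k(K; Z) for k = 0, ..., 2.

H_0 ≅ Z,  H_1 ≅ Z ⊕ Z/2,  H_2 = 0.

Take the total order P < Q < R < S < T < U < V < W < X < Y on the vertex set. Then K (dimension 2) consists of the simplices:

  0-simplices (10): P, Q, R, S, T, U, V, W, X, Y
  1-simplices (30): PR, PS, PT, PU, PV, PW, PX, QS, QT, QU, QV, QW, QY, RT, RU, RV, RW, RX, RY, ST, SU, SV, SY, TW, TY, UW, UY, VX, VY, WX
  2-simplices (20): PRT, PRU, PST, PSV, PUW, PVX, PWX, QSU, QSV, QTW, QTY, QUW, QVY, RTW, RUY, RVX, RVY, RWX, STY, SUY

giving chain groups C_0 ≅ Z^10, C_1 ≅ Z^30, C_2 ≅ Z^20.

Boundary ∂_1: C_1 → C_0 sends each edge [p,q] (with p < q) to q − p. For instance
  ∂PR = R − P.
As a 10×30 matrix over Z this has rank 9, with invariant factors (1,1,1,1,1,1,1,1,1).

∂_2: C_2 → C_1 acts by ∂[p,q,r] = [q,r] − [p,r] + [p,q]. For instance
  ∂RTW = TW − RW + RT,
  ∂QTW = TW − QW + QT.
This gives a 30×20 integer matrix of rank 20; reducing to Smith normal form yields diagonal entries (1,1,1,1,1,1,1,1,1,1,1,1,1,1,1,1,1,1,1,2).

Now H_k = ker ∂_k / im ∂_{k+1}, so:

  H_0: rank C_0 − rank ∂_1 = 10 − 9 = 1, and the invariant factors of ∂_1 are all 1, so H_0 = Z.
  H_1: rank ker ∂_1 − rank ∂_2 = (30 − 9) − 20 = 1, and ∂_2 has invariant factor 2 > 1, so H_1 = Z ⊕ Z/2.
  H_2: rank ker ∂_2 − rank ∂_3 = (20 − 20) − 0 = 0, and there is no ∂_3, so H_2 = 0.

As a check, the Euler characteristic is 10 − 30 + 20 = 0, which agrees with 1 − 1 + 0 = 0.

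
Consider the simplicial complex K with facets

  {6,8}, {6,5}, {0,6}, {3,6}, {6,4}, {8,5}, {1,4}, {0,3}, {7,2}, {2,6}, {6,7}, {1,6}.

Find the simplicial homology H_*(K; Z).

Fix the vertex order 0 < 1 < 2 < 3 < 4 < 5 < 6 < 7 < 8 and write every simplex with vertices in increasing order. Then dim K = 1 and the simplices of K are:

  0-simplices (9): [0], [1], [2], [3], [4], [5], [6], [7], [8]
  1-simplices (12): [0,3], [0,6], [1,4], [1,6], [2,6], [2,7], [3,6], [4,6], [5,6], [5,8], [6,7], [6,8]

Hence C_0 ≅ Z^9, C_1 ≅ Z^12.

Boundary ∂_1: C_1 → C_0 is given by ∂[p,q] = [q] − [p].
The 9×12 boundary matrix has rank 8 and Smith normal form diag(1,1,1,1,1,1,1,1).

From H_k ≅ ker(∂_k) / im(∂_{k+1}) we obtain:

  H_0: rank C_0 − rank ∂_1 = 9 − 8 = 1, and the invariant factors of ∂_1 are all 1, so H_0 ≅ Z.
  H_1: rank ker ∂_1 − rank ∂_2 = (12 − 8) − 0 = 4, and there is no ∂_2, so H_1 ≅ Z^4.

As a check, the Euler characteristic is 9 − 12 = -3, which agrees with 1 − 4 = -3.

H_0 ≅ Z,  H_1 ≅ Z^4.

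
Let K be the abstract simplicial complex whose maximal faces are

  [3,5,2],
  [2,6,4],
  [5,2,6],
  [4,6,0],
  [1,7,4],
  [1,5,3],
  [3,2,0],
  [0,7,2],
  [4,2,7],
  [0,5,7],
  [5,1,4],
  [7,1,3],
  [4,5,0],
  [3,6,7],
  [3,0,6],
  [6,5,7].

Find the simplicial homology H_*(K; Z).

H_0 = Z,  H_1 = Z^2,  H_2 = Z.

K has 8 vertices, 24 edges, 16 triangles.
rank ∂_0 = 0, rank ∂_1 = 7 ⇒ b_0 = 8 − 0 − 7 = 1; all invariant factors of ∂_1 are 1 so no torsion. So H_0 = Z.
rank ∂_1 = 7, rank ∂_2 = 15 ⇒ b_1 = 24 − 7 − 15 = 2; all invariant factors of ∂_2 are 1 so no torsion. So H_1 = Z^2.
rank ∂_2 = 15, rank ∂_3 = 0 ⇒ b_2 = 16 − 15 − 0 = 1. So H_2 = Z.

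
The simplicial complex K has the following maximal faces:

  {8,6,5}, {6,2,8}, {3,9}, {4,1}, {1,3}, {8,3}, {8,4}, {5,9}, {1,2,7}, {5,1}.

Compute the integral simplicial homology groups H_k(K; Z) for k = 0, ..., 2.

H_0 = Z,  H_1 = Z^4,  H_2 = 0.

Take the total order 1 < 2 < 3 < 4 < 5 < 6 < 7 < 8 < 9 on the vertex set. Then K (dimension 2) consists of the simplices:

  0-simplices (9): [1], [2], [3], [4], [5], [6], [7], [8], [9]
  1-simplices (15): [1,2], [1,3], [1,4], [1,5], [1,7], [2,6], [2,7], [2,8], [3,8], [3,9], [4,8], [5,6], [5,8], [5,9], [6,8]
  2-simplices (3): [1,2,7], [2,6,8], [5,6,8]

giving chain groups C_0 ≅ Z^9, C_1 ≅ Z^15, C_2 ≅ Z^3.

∂_1: C_1 → C_0 is given by ∂[p,q] = [q] − [p].
This gives a 9×15 integer matrix of rank 8; reducing to Smith normal form yields diagonal entries (1,1,1,1,1,1,1,1).

∂_2: C_2 → C_1 acts by ∂[p,q,r] = [q,r] − [p,r] + [p,q]. For instance
  ∂[5,6,8] = [6,8] − [5,8] + [5,6],
  ∂[1,2,7] = [2,7] − [1,7] + [1,2].
This gives a 15×3 integer matrix of rank 3; reducing to Smith normal form yields diagonal entries (1,1,1).

From H_k ≅ ker(∂_k) / im(∂_{k+1}) we obtain:

  H_0: rank C_0 − rank ∂_1 = 9 − 8 = 1, and the invariant factors of ∂_1 are all 1, so H_0 ≅ Z.
  H_1: rank ker ∂_1 − rank ∂_2 = (15 − 8) − 3 = 4, and the invariant factors of ∂_2 are all 1, so H_1 ≅ Z^4.
  H_2: rank ker ∂_2 − rank ∂_3 = (3 − 3) − 0 = 0, and there is no ∂_3, so H_2 ≅ 0.

As a check, the Euler characteristic is 9 − 15 + 3 = -3, which agrees with 1 − 4 + 0 = -3.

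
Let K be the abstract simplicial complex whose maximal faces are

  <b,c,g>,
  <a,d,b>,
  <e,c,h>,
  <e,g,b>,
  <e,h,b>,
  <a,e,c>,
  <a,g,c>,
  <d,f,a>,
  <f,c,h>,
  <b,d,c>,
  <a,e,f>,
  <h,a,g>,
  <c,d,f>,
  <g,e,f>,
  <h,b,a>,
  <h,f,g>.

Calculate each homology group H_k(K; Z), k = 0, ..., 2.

H_0 = Z,  H_1 = Z^2,  H_2 = Z.

Fix the vertex order a < b < c < d < e < f < g < h and write every simplex with vertices in increasing order. Then dim K = 2 and the simplices of K are:

  0-simplices (8): a, b, c, d, e, f, g, h
  1-simplices (24): ab, ac, ad, ae, af, ag, ah, bc, bd, be, bg, bh, cd, ce, cf, cg, ch, df, ef, eg, eh, fg, fh, gh
  2-simplices (16): abd, abh, ace, acg, adf, aef, agh, bcd, bcg, beg, beh, cdf, ceh, cfh, efg, fgh

Hence C_0 ≅ Z^8, C_1 ≅ Z^24, C_2 ≅ Z^16.

The boundary map ∂_1: C_1 → C_0 is given by ∂[p,q] = [q] − [p]. For instance
  ∂ad = d − a.
This gives a 8×24 integer matrix of rank 7; reducing to Smith normal form yields diagonal entries (1,1,1,1,1,1,1).

The boundary map ∂_2: C_2 → C_1 sends each 2-simplex [p,q,r] to [q,r] − [p,r] + [p,q]. For instance
  ∂ace = ce − ae + ac,
  ∂bcg = cg − bg + bc.
This gives a 24×16 integer matrix of rank 15; reducing to Smith normal form yields diagonal entries (1,1,1,1,1,1,1,1,1,1,1,1,1,1,1).

Now H_k = ker ∂_k / im ∂_{k+1}, so:

  H_0: rank C_0 − rank ∂_1 = 8 − 7 = 1, and the invariant factors of ∂_1 are all 1, so H_0 = Z.
  H_1: rank ker ∂_1 − rank ∂_2 = (24 − 7) − 15 = 2, and the invariant factors of ∂_2 are all 1, so H_1 = Z^2.
  H_2: rank ker ∂_2 − rank ∂_3 = (16 − 15) − 0 = 1, and there is no ∂_3, so H_2 = Z.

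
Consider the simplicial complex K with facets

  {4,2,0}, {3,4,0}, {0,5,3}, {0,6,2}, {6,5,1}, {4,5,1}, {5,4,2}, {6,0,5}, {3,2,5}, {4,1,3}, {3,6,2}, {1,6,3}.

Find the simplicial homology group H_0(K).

H_0 = Z.

Fix the vertex order 0 < 1 < 2 < 3 < 4 < 5 < 6 and write every simplex with vertices in increasing order. Then dim K = 2 and the simplices of K are:

  0-simplices (7): [0], [1], [2], [3], [4], [5], [6]
  1-simplices (18): [0,2], [0,3], [0,4], [0,5], [0,6], [1,3], [1,4], [1,5], [1,6], [2,3], [2,4], [2,5], [2,6], [3,4], [3,5], [3,6], [4,5], [5,6]
  2-simplices (12): [0,2,4], [0,2,6], [0,3,4], [0,3,5], [0,5,6], [1,3,4], [1,3,6], [1,4,5], [1,5,6], [2,3,5], [2,3,6], [2,4,5]

so the chain groups are C_0 ≅ Z^7, C_1 ≅ Z^18, C_2 ≅ Z^12.

Boundary ∂_1: C_1 → C_0 is given by ∂[p,q] = [q] − [p]. For instance
  ∂[0,5] = [5] − [0].
The resulting 7×18 matrix has rank 6, and its Smith normal form has invariant factors (1,1,1,1,1,1).

∂_2: C_2 → C_1 acts by ∂[p,q,r] = [q,r] − [p,r] + [p,q]. For instance
  ∂[0,3,4] = [3,4] − [0,4] + [0,3],
  ∂[0,3,5] = [3,5] − [0,5] + [0,3].
This gives a 18×12 integer matrix of rank 12; reducing to Smith normal form yields diagonal entries (1,1,1,1,1,1,1,1,1,1,1,2).

Reading off H_k = ker ∂_k / im ∂_{k+1}:

  H_0: rank C_0 − rank ∂_1 = 7 − 6 = 1, and the invariant factors of ∂_1 are all 1, so H_0 ≅ Z.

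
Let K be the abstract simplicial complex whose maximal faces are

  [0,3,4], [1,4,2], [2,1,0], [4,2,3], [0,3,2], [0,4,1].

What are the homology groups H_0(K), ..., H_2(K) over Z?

H_0 ≅ Z,  H_1 = 0,  H_2 ≅ Z.

Fix the vertex order 0 < 1 < 2 < 3 < 4 and write every simplex with vertices in increasing order. Then dim K = 2 and the simplices of K are:

  0-simplices (5): [0], [1], [2], [3], [4]
  1-simplices (9): [0,1], [0,2], [0,3], [0,4], [1,2], [1,4], [2,3], [2,4], [3,4]
  2-simplices (6): [0,1,2], [0,1,4], [0,2,3], [0,3,4], [1,2,4], [2,3,4]

so the chain groups are C_0 ≅ Z^5, C_1 ≅ Z^9, C_2 ≅ Z^6.

∂_1: C_1 → C_0 is given by ∂[p,q] = [q] − [p].
As a 5×9 matrix over Z this has rank 4, with invariant factors (1,1,1,1).

The boundary map ∂_2: C_2 → C_1 maps a triangle to the signed sum of its edges. For instance
  ∂[0,1,4] = [1,4] − [0,4] + [0,1],
  ∂[0,3,4] = [3,4] − [0,4] + [0,3].
The resulting 9×6 matrix has rank 5, and its Smith normal form has invariant factors (1,1,1,1,1).

Now H_k = ker ∂_k / im ∂_{k+1}, so:

  H_0: rank C_0 − rank ∂_1 = 5 − 4 = 1, and the invariant factors of ∂_1 are all 1, so H_0 = Z.
  H_1: rank ker ∂_1 − rank ∂_2 = (9 − 4) − 5 = 0, and the invariant factors of ∂_2 are all 1, so H_1 = 0.
  H_2: rank ker ∂_2 − rank ∂_3 = (6 − 5) − 0 = 1, and there is no ∂_3, so H_2 = Z.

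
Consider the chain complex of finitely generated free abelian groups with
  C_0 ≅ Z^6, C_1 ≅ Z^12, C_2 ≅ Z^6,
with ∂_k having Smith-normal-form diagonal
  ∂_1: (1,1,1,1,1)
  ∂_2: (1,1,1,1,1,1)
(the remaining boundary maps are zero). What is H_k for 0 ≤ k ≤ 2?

H_0 ≅ Z,  H_1 ≅ Z,  H_2 = 0.

H_0: b_0 = 6 − 0 − 5 = 1; torsion from ∂_1 factors > 1: none. So H_0 ≅ Z.
H_1: b_1 = 12 − 5 − 6 = 1; torsion from ∂_2 factors > 1: none. So H_1 ≅ Z.
H_2: b_2 = 6 − 6 − 0 = 0; torsion from ∂_3 factors > 1: none. So H_2 ≅ 0.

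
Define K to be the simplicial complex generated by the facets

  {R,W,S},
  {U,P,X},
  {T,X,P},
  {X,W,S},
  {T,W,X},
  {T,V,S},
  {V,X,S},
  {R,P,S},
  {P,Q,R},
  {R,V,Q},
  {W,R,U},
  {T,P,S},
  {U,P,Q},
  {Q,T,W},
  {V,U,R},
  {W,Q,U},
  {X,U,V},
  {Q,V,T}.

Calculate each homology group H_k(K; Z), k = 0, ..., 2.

Order the vertices as P < Q < R < S < T < U < V < W < X. Listing each simplex with vertices in this order, K has dimension 2 with simplices:

  0-simplices (9): P, Q, R, S, T, U, V, W, X
  1-simplices (27): PQ, PR, PS, PT, PU, PX, QR, QT, QU, QV, QW, RS, RU, RV, RW, ST, SV, SW, SX, TV, TW, TX, UV, UW, UX, VX, WX
  2-simplices (18): PQR, PQU, PRS, PST, PTX, PUX, QRV, QTV, QTW, QUW, RSW, RUV, RUW, STV, SVX, SWX, TWX, UVX

giving chain groups C_0 ≅ Z^9, C_1 ≅ Z^27, C_2 ≅ Z^18.

Boundary ∂_1: C_1 → C_0 sends each edge [p,q] (with p < q) to q − p.
This gives a 9×27 integer matrix of rank 8; reducing to Smith normal form yields diagonal entries (1,1,1,1,1,1,1,1).

Boundary ∂_2: C_2 → C_1 acts by ∂[p,q,r] = [q,r] − [p,r] + [p,q]. For instance
  ∂UVX = VX − UX + UV,
  ∂PQR = QR − PR + PQ.
The 27×18 boundary matrix has rank 18 and Smith normal form diag(1,1,1,1,1,1,1,1,1,1,1,1,1,1,1,1,1,2).

From H_k ≅ ker(∂_k) / im(∂_{k+1}) we obtain:

  H_0: rank C_0 − rank ∂_1 = 9 − 8 = 1, and the invariant factors of ∂_1 are all 1, so H_0 ≅ Z.
  H_1: rank ker ∂_1 − rank ∂_2 = (27 − 8) − 18 = 1, and ∂_2 has invariant factor 2 > 1, so H_1 ≅ Z ⊕ Z/2.
  H_2: rank ker ∂_2 − rank ∂_3 = (18 − 18) − 0 = 0, and there is no ∂_3, so H_2 ≅ 0.

(K is a triangulation of the Klein bottle.)

H_0 = Z,  H_1 = Z ⊕ Z/2,  H_2 = 0.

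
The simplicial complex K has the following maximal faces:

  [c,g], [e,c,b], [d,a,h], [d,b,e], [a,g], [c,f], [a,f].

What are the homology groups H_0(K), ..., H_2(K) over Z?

H_0 ≅ Z,  H_1 ≅ Z^2,  H_2 = 0.

Take the total order a < b < c < d < e < f < g < h on the vertex set. Then K (dimension 2) consists of the simplices:

  0-simplices (8): a, b, c, d, e, f, g, h
  1-simplices (12): ad, af, ag, ah, bc, bd, be, ce, cf, cg, de, dh
  2-simplices (3): adh, bce, bde

giving chain groups C_0 ≅ Z^8, C_1 ≅ Z^12, C_2 ≅ Z^3.

The boundary map ∂_1: C_1 → C_0 maps an edge to its endpoints' difference, ∂[p,q] = q − p. For instance
  ∂ce = e − c.
This gives a 8×12 integer matrix of rank 7; reducing to Smith normal form yields diagonal entries (1,1,1,1,1,1,1).

The boundary map ∂_2: C_2 → C_1 sends each 2-simplex [p,q,r] to [q,r] − [p,r] + [p,q]. For instance
  ∂bce = ce − be + bc,
  ∂adh = dh − ah + ad.
The resulting 12×3 matrix has rank 3, and its Smith normal form has invariant factors (1,1,1).

Computing H_k = (kernel of ∂_k) / (image of ∂_{k+1}):

  H_0: rank C_0 − rank ∂_1 = 8 − 7 = 1, and the invariant factors of ∂_1 are all 1, so H_0 = Z.
  H_1: rank ker ∂_1 − rank ∂_2 = (12 − 7) − 3 = 2, and the invariant factors of ∂_2 are all 1, so H_1 = Z^2.
  H_2: rank ker ∂_2 − rank ∂_3 = (3 − 3) − 0 = 0, and there is no ∂_3, so H_2 = 0.

As a check, the Euler characteristic is 8 − 12 + 3 = -1, which agrees with 1 − 2 + 0 = -1.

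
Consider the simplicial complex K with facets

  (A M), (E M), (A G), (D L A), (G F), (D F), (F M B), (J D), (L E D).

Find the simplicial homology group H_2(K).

H_2 = 0.

Take the total order A < B < D < E < F < G < J < L < M on the vertex set. Then K (dimension 2) consists of the simplices:

  0-simplices (9): A, B, D, E, F, G, J, L, M
  1-simplices (14): AD, AG, AL, AM, BF, BM, DE, DF, DJ, DL, EL, EM, FG, FM
  2-simplices (3): ADL, BFM, DEL

so the chain groups are C_0 ≅ Z^9, C_1 ≅ Z^14, C_2 ≅ Z^3.

The boundary map ∂_1: C_1 → C_0 is given by ∂[p,q] = [q] − [p].
As a 9×14 matrix over Z this has rank 8, with invariant factors (1,1,1,1,1,1,1,1).

The boundary map ∂_2: C_2 → C_1 acts by ∂[p,q,r] = [q,r] − [p,r] + [p,q]. For instance
  ∂ADL = DL − AL + AD,
  ∂DEL = EL − DL + DE.
This gives a 14×3 integer matrix of rank 3; reducing to Smith normal form yields diagonal entries (1,1,1).

Reading off H_k = ker ∂_k / im ∂_{k+1}:

  H_2: rank ker ∂_2 − rank ∂_3 = (3 − 3) − 0 = 0, and there is no ∂_3, so H_2 ≅ 0.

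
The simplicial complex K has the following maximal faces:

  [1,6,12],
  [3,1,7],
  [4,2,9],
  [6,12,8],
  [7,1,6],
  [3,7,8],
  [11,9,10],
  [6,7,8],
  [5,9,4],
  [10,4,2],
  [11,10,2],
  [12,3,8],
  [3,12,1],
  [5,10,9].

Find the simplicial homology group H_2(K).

Fix the vertex order 1 < 2 < 3 < 4 < 5 < 6 < 7 < 8 < 9 < 10 < 11 < 12 and write every simplex with vertices in increasing order. Then dim K = 2 and the simplices of K are:

  0-simplices (12): [1], [2], [3], [4], [5], [6], [7], [8], [9], [10], [11], [12]
  1-simplices (24): (24 of them)
  2-simplices (14): [1,3,7], [1,3,12], [1,6,7], [1,6,12], [2,4,9], [2,4,10], [2,10,11], [3,7,8], [3,8,12], [4,5,9], [5,9,10], [6,7,8], [6,8,12], [9,10,11]

so the chain groups are C_0 ≅ Z^12, C_1 ≅ Z^24, C_2 ≅ Z^14.

The boundary map ∂_1: C_1 → C_0 maps an edge to its endpoints' difference, ∂[p,q] = q − p.
This gives a 12×24 integer matrix of rank 10; reducing to Smith normal form yields diagonal entries (1,1,1,1,1,1,1,1,1,1).

Boundary ∂_2: C_2 → C_1 maps a triangle to the signed sum of its edges. For instance
  ∂[1,6,7] = [6,7] − [1,7] + [1,6],
  ∂[3,7,8] = [7,8] − [3,8] + [3,7].
The 24×14 boundary matrix has rank 13 and Smith normal form diag(1,1,1,1,1,1,1,1,1,1,1,1,1).

From H_k ≅ ker(∂_k) / im(∂_{k+1}) we obtain:

  H_2: rank ker ∂_2 − rank ∂_3 = (14 − 13) − 0 = 1, and there is no ∂_3, so H_2 = Z.

H_2 = Z.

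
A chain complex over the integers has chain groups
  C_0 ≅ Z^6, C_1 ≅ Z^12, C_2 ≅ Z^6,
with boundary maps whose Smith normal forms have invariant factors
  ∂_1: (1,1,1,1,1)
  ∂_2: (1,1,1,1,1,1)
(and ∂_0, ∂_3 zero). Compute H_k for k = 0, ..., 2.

H_0 = Z,  H_1 = Z,  H_2 = 0.

H_0: b_0 = 6 − 0 − 5 = 1; torsion from ∂_1 factors > 1: none. So H_0 = Z.
H_1: b_1 = 12 − 5 − 6 = 1; torsion from ∂_2 factors > 1: none. So H_1 = Z.
H_2: b_2 = 6 − 6 − 0 = 0; torsion from ∂_3 factors > 1: none. So H_2 = 0.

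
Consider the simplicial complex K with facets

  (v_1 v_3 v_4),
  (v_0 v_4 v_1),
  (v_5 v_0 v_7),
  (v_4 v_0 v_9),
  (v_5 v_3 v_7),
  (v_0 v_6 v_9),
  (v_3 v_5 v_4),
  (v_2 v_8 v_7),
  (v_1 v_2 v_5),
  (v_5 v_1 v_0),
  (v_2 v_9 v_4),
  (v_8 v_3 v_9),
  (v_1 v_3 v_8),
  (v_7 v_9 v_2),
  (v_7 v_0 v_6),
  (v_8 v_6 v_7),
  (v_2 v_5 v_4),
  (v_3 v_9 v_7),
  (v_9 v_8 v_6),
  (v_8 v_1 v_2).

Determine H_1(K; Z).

Take the total order v_0 < v_1 < v_2 < v_3 < v_4 < v_5 < v_6 < v_7 < v_8 < v_9 on the vertex set. Then K (dimension 2) consists of the simplices:

  0-simplices (10): [v_0], [v_1], [v_2], [v_3], [v_4], [v_5], [v_6], [v_7], [v_8], [v_9]
  1-simplices (30): (30 of them)
  2-simplices (20): (20 of them)

giving chain groups C_0 ≅ Z^10, C_1 ≅ Z^30, C_2 ≅ Z^20.

The boundary map ∂_1: C_1 → C_0 sends each edge [p,q] (with p < q) to q − p. For instance
  ∂[v_4,v_9] = [v_9] − [v_4].
The 10×30 boundary matrix has rank 9 and Smith normal form diag(1,1,1,1,1,1,1,1,1).

The boundary map ∂_2: C_2 → C_1 maps a triangle to the signed sum of its edges. For instance
  ∂[v_0,v_1,v_5] = [v_1,v_5] − [v_0,v_5] + [v_0,v_1],
  ∂[v_3,v_8,v_9] = [v_8,v_9] − [v_3,v_9] + [v_3,v_8].
The 30×20 boundary matrix has rank 20 and Smith normal form diag(1,1,1,1,1,1,1,1,1,1,1,1,1,1,1,1,1,1,1,2).

Computing H_k = (kernel of ∂_k) / (image of ∂_{k+1}):

  H_1: rank ker ∂_1 − rank ∂_2 = (30 − 9) − 20 = 1, and ∂_2 has invariant factor 2 > 1, so H_1 ≅ Z ⊕ Z_2.

(K is a triangulation of the Klein bottle.)

H_1 = Z ⊕ Z_2.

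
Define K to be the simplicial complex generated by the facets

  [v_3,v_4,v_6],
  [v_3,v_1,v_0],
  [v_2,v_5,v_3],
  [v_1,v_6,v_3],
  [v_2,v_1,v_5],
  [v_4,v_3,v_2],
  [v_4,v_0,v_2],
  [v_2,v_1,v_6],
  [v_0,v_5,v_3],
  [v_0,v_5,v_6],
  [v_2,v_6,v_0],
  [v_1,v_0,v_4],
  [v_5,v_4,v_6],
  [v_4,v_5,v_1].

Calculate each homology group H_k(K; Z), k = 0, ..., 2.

H_0 ≅ Z,  H_1 ≅ Z^2,  H_2 ≅ Z.

We work with the vertex ordering v_0 < v_1 < v_2 < v_3 < v_4 < v_5 < v_6. The simplices of K, each written with vertices in increasing order, are:

  0-simplices (7): [v_0], [v_1], [v_2], [v_3], [v_4], [v_5], [v_6]
  1-simplices (21): (21 of them)
  2-simplices (14): (14 of them)

so the chain groups are C_0 ≅ Z^7, C_1 ≅ Z^21, C_2 ≅ Z^14.

∂_1: C_1 → C_0 is given by ∂[p,q] = [q] − [p]. For instance
  ∂[v_1,v_5] = [v_5] − [v_1].
The 7×21 boundary matrix has rank 6 and Smith normal form diag(1,1,1,1,1,1).

Boundary ∂_2: C_2 → C_1 acts by ∂[p,q,r] = [q,r] − [p,r] + [p,q]. For instance
  ∂[v_3,v_4,v_6] = [v_4,v_6] − [v_3,v_6] + [v_3,v_4],
  ∂[v_0,v_3,v_5] = [v_3,v_5] − [v_0,v_5] + [v_0,v_3].
As a 21×14 matrix over Z this has rank 13, with invariant factors (1,1,1,1,1,1,1,1,1,1,1,1,1).

Computing H_k = (kernel of ∂_k) / (image of ∂_{k+1}):

  H_0: rank C_0 − rank ∂_1 = 7 − 6 = 1, and the invariant factors of ∂_1 are all 1, so H_0 ≅ Z.
  H_1: rank ker ∂_1 − rank ∂_2 = (21 − 6) − 13 = 2, and the invariant factors of ∂_2 are all 1, so H_1 ≅ Z^2.
  H_2: rank ker ∂_2 − rank ∂_3 = (14 − 13) − 0 = 1, and there is no ∂_3, so H_2 ≅ Z.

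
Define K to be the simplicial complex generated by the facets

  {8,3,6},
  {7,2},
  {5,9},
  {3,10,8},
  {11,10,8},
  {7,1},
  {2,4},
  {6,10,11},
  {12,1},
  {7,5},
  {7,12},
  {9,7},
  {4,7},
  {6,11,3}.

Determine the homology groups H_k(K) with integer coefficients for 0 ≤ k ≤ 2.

H_0 ≅ Z^2,  H_1 ≅ Z^4,  H_2 = 0.

Take the total order 1 < 2 < 3 < 4 < 5 < 6 < 7 < 8 < 9 < 10 < 11 < 12 on the vertex set. Then K (dimension 2) consists of the simplices:

  0-simplices (12): [1], [2], [3], [4], [5], [6], [7], [8], [9], [10], [11], [12]
  1-simplices (19): [1,7], [1,12], [2,4], [2,7], [3,6], [3,8], [3,10], [3,11], [4,7], [5,7], [5,9], [6,8], [6,10], [6,11], [7,9], [7,12], [8,10], [8,11], [10,11]
  2-simplices (5): [3,6,8], [3,6,11], [3,8,10], [6,10,11], [8,10,11]

so the chain groups are C_0 ≅ Z^12, C_1 ≅ Z^19, C_2 ≅ Z^5.

Boundary ∂_1: C_1 → C_0 sends each edge [p,q] (with p < q) to q − p. For instance
  ∂[4,7] = [7] − [4].
The resulting 12×19 matrix has rank 10, and its Smith normal form has invariant factors (1,1,1,1,1,1,1,1,1,1).

The boundary map ∂_2: C_2 → C_1 acts by ∂[p,q,r] = [q,r] − [p,r] + [p,q]. For instance
  ∂[8,10,11] = [10,11] − [8,11] + [8,10],
  ∂[3,8,10] = [8,10] − [3,10] + [3,8].
As a 19×5 matrix over Z this has rank 5, with invariant factors (1,1,1,1,1).

Now H_k = ker ∂_k / im ∂_{k+1}, so:

  H_0: rank C_0 − rank ∂_1 = 12 − 10 = 2, and the invariant factors of ∂_1 are all 1, so H_0 = Z^2.
  H_1: rank ker ∂_1 − rank ∂_2 = (19 − 10) − 5 = 4, and the invariant factors of ∂_2 are all 1, so H_1 = Z^4.
  H_2: rank ker ∂_2 − rank ∂_3 = (5 − 5) − 0 = 0, and there is no ∂_3, so H_2 = 0.

(K is a triangulation of the disjoint union of the Möbius band and a wedge of 3 circles.)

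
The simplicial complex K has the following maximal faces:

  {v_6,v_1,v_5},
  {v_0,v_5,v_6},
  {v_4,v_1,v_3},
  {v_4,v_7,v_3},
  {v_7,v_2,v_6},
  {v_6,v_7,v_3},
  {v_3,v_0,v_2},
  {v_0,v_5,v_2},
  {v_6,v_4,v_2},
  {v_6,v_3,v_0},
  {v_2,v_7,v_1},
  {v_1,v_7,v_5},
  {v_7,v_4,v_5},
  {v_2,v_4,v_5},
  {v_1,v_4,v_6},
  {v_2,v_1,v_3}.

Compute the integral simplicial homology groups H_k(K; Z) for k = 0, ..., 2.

We work with the vertex ordering v_0 < v_1 < v_2 < v_3 < v_4 < v_5 < v_6 < v_7. The simplices of K, each written with vertices in increasing order, are:

  0-simplices (8): [v_0], [v_1], [v_2], [v_3], [v_4], [v_5], [v_6], [v_7]
  1-simplices (24): (24 of them)
  2-simplices (16): (16 of them)

giving chain groups C_0 ≅ Z^8, C_1 ≅ Z^24, C_2 ≅ Z^16.

The boundary map ∂_1: C_1 → C_0 sends each edge [p,q] (with p < q) to q − p. For instance
  ∂[v_2,v_6] = [v_6] − [v_2].
This gives a 8×24 integer matrix of rank 7; reducing to Smith normal form yields diagonal entries (1,1,1,1,1,1,1).

The boundary map ∂_2: C_2 → C_1 maps a triangle to the signed sum of its edges. For instance
  ∂[v_3,v_6,v_7] = [v_6,v_7] − [v_3,v_7] + [v_3,v_6],
  ∂[v_1,v_4,v_6] = [v_4,v_6] − [v_1,v_6] + [v_1,v_4].
As a 24×16 matrix over Z this has rank 15, with invariant factors (1,1,1,1,1,1,1,1,1,1,1,1,1,1,1).

From H_k ≅ ker(∂_k) / im(∂_{k+1}) we obtain:

  H_0: rank C_0 − rank ∂_1 = 8 − 7 = 1, and the invariant factors of ∂_1 are all 1, so H_0 = Z.
  H_1: rank ker ∂_1 − rank ∂_2 = (24 − 7) − 15 = 2, and the invariant factors of ∂_2 are all 1, so H_1 = Z^2.
  H_2: rank ker ∂_2 − rank ∂_3 = (16 − 15) − 0 = 1, and there is no ∂_3, so H_2 = Z.

As a check, the Euler characteristic is 8 − 24 + 16 = 0, which agrees with 1 − 2 + 1 = 0.
(K is a triangulation of the torus T^2.)

H_0 = Z,  H_1 = Z^2,  H_2 = Z.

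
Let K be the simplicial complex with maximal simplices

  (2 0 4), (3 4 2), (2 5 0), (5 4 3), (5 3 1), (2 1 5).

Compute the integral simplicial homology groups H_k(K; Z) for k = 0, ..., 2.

H_0 ≅ Z,  H_1 ≅ Z,  H_2 = 0.

Fix the vertex order 0 < 1 < 2 < 3 < 4 < 5 and write every simplex with vertices in increasing order. Then dim K = 2 and the simplices of K are:

  0-simplices (6): [0], [1], [2], [3], [4], [5]
  1-simplices (12): [0,2], [0,4], [0,5], [1,2], [1,3], [1,5], [2,3], [2,4], [2,5], [3,4], [3,5], [4,5]
  2-simplices (6): [0,2,4], [0,2,5], [1,2,5], [1,3,5], [2,3,4], [3,4,5]

Hence C_0 ≅ Z^6, C_1 ≅ Z^12, C_2 ≅ Z^6.

The boundary map ∂_1: C_1 → C_0 is given by ∂[p,q] = [q] − [p].
As a 6×12 matrix over Z this has rank 5, with invariant factors (1,1,1,1,1).

∂_2: C_2 → C_1 acts by ∂[p,q,r] = [q,r] − [p,r] + [p,q]. For instance
  ∂[3,4,5] = [4,5] − [3,5] + [3,4],
  ∂[0,2,4] = [2,4] − [0,4] + [0,2].
The resulting 12×6 matrix has rank 6, and its Smith normal form has invariant factors (1,1,1,1,1,1).

From H_k ≅ ker(∂_k) / im(∂_{k+1}) we obtain:

  H_0: rank C_0 − rank ∂_1 = 6 − 5 = 1, and the invariant factors of ∂_1 are all 1, so H_0 = Z.
  H_1: rank ker ∂_1 − rank ∂_2 = (12 − 5) − 6 = 1, and the invariant factors of ∂_2 are all 1, so H_1 = Z.
  H_2: rank ker ∂_2 − rank ∂_3 = (6 − 6) − 0 = 0, and there is no ∂_3, so H_2 = 0.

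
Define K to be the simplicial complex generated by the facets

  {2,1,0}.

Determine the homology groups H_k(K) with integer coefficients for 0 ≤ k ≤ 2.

H_0 ≅ Z,  H_1 = 0,  H_2 = 0.

Order the vertices as 0 < 1 < 2. Listing each simplex with vertices in this order, K has dimension 2 with simplices:

  0-simplices (3): [0], [1], [2]
  1-simplices (3): [0,1], [0,2], [1,2]
  2-simplices (1): [0,1,2]

Hence C_0 ≅ Z^3, C_1 ≅ Z^3, C_2 ≅ Z^1.

The boundary map ∂_1: C_1 → C_0 sends each edge [p,q] (with p < q) to q − p.
The 3×3 boundary matrix has rank 2 and Smith normal form diag(1,1).

The boundary map ∂_2: C_2 → C_1 sends each 2-simplex [p,q,r] to [q,r] − [p,r] + [p,q]. For instance
  ∂[0,1,2] = [1,2] − [0,2] + [0,1].
This gives a 3×1 integer matrix of rank 1; reducing to Smith normal form yields diagonal entries (1).

Reading off H_k = ker ∂_k / im ∂_{k+1}:

  H_0: rank C_0 − rank ∂_1 = 3 − 2 = 1, and the invariant factors of ∂_1 are all 1, so H_0 = Z.
  H_1: rank ker ∂_1 − rank ∂_2 = (3 − 2) − 1 = 0, and the invariant factors of ∂_2 are all 1, so H_1 = 0.
  H_2: rank ker ∂_2 − rank ∂_3 = (1 − 1) − 0 = 0, and there is no ∂_3, so H_2 = 0.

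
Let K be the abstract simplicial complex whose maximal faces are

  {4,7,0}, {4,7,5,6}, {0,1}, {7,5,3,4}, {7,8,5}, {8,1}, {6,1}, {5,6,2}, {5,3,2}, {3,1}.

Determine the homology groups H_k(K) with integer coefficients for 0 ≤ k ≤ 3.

Take the total order 0 < 1 < 2 < 3 < 4 < 5 < 6 < 7 < 8 on the vertex set. Then K (dimension 3) consists of the simplices:

  0-simplices (9): [0], [1], [2], [3], [4], [5], [6], [7], [8]
  1-simplices (20): [0,1], [0,4], [0,7], [1,3], [1,6], [1,8], [2,3], [2,5], [2,6], [3,4], [3,5], [3,7], [4,5], [4,6], [4,7], [5,6], [5,7], [5,8], [6,7], [7,8]
  2-simplices (11): [0,4,7], [2,3,5], [2,5,6], [3,4,5], [3,4,7], [3,5,7], [4,5,6], [4,5,7], [4,6,7], [5,6,7], [5,7,8]
  3-simplices (2): [3,4,5,7], [4,5,6,7]

Hence C_0 ≅ Z^9, C_1 ≅ Z^20, C_2 ≅ Z^11, C_3 ≅ Z^2.

Boundary ∂_1: C_1 → C_0 sends each edge [p,q] (with p < q) to q − p.
This gives a 9×20 integer matrix of rank 8; reducing to Smith normal form yields diagonal entries (1,1,1,1,1,1,1,1).

The boundary map ∂_2: C_2 → C_1 acts by ∂[p,q,r] = [q,r] − [p,r] + [p,q]. For instance
  ∂[5,6,7] = [6,7] − [5,7] + [5,6],
  ∂[3,4,5] = [4,5] − [3,5] + [3,4].
The 20×11 boundary matrix has rank 9 and Smith normal form diag(1,1,1,1,1,1,1,1,1).

The boundary map ∂_3: C_3 → C_2 sends each 3-simplex σ to the alternating sum Σ_i (−1)^i (σ with its i-th vertex removed). For instance
  ∂[3,4,5,7] = [4,5,7] − [3,5,7] + [3,4,7] − [3,4,5],
  ∂[4,5,6,7] = [5,6,7] − [4,6,7] + [4,5,7] − [4,5,6].
As a 11×2 matrix over Z this has rank 2, with invariant factors (1,1).

Reading off H_k = ker ∂_k / im ∂_{k+1}:

  H_0: rank C_0 − rank ∂_1 = 9 − 8 = 1, and the invariant factors of ∂_1 are all 1, so H_0 ≅ Z.
  H_1: rank ker ∂_1 − rank ∂_2 = (20 − 8) − 9 = 3, and the invariant factors of ∂_2 are all 1, so H_1 ≅ Z^3.
  H_2: rank ker ∂_2 − rank ∂_3 = (11 − 9) − 2 = 0, and the invariant factors of ∂_3 are all 1, so H_2 ≅ 0.
  H_3: rank ker ∂_3 − rank ∂_4 = (2 − 2) − 0 = 0, and there is no ∂_4, so H_3 ≅ 0.

H_0 ≅ Z,  H_1 ≅ Z^3,  H_2 = 0,  H_3 = 0.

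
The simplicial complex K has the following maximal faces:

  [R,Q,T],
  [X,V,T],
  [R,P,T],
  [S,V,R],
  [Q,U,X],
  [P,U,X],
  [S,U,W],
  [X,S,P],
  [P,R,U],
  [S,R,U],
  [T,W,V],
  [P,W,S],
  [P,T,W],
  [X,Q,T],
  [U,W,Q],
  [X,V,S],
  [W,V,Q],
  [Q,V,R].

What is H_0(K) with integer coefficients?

H_0 ≅ Z.

Take the total order P < Q < R < S < T < U < V < W < X on the vertex set. Then K (dimension 2) consists of the simplices:

  0-simplices (9): P, Q, R, S, T, U, V, W, X
  1-simplices (27): PR, PS, PT, PU, PW, PX, QR, QT, QU, QV, QW, QX, RS, RT, RU, RV, SU, SV, SW, SX, TV, TW, TX, UW, UX, VW, VX
  2-simplices (18): PRT, PRU, PSW, PSX, PTW, PUX, QRT, QRV, QTX, QUW, QUX, QVW, RSU, RSV, SUW, SVX, TVW, TVX

Hence C_0 ≅ Z^9, C_1 ≅ Z^27, C_2 ≅ Z^18.

The boundary map ∂_1: C_1 → C_0 is given by ∂[p,q] = [q] − [p].
As a 9×27 matrix over Z this has rank 8, with invariant factors (1,1,1,1,1,1,1,1).

∂_2: C_2 → C_1 maps a triangle to the signed sum of its edges. For instance
  ∂PSW = SW − PW + PS,
  ∂PTW = TW − PW + PT.
The 27×18 boundary matrix has rank 18 and Smith normal form diag(1,1,1,1,1,1,1,1,1,1,1,1,1,1,1,1,1,2).

From H_k ≅ ker(∂_k) / im(∂_{k+1}) we obtain:

  H_0: rank C_0 − rank ∂_1 = 9 − 8 = 1, and the invariant factors of ∂_1 are all 1, so H_0 ≅ Z.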